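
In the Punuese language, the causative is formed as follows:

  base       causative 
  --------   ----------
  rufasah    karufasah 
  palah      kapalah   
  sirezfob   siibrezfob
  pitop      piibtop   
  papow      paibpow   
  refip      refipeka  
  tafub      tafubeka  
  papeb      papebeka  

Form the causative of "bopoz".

boibpoz

pitop and refip both end in -p yet inflect differently (piibtop, refipeka), so the final letter is not what conditions the rule; the last vowel is.
"bopoz" has last vowel 'o'. The stems whose last vowel is 'o' (sirezfob → siibrezfob, pitop → piibtop, papow → paibpow) insert -ib- after the first vowel.
The other patterns: stems whose last vowel is 'a' add the prefix ka-; stems whose last vowel is 'e', 'i' or 'u' add -eka.
So bopoz → boibpoz.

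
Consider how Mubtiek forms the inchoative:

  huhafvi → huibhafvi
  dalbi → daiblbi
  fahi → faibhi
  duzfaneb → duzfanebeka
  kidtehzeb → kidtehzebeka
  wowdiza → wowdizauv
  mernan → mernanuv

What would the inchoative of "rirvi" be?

riibrvi

dalbi and duzfaneb both begin with d- yet inflect differently (daiblbi, duzfanebeka), so the first letter is not what conditions the rule; the final letter is.
"rirvi" ends in -i. The stems ending in -i (huhafvi → huibhafvi, dalbi → daiblbi, fahi → faibhi) insert -ib- after the first vowel.
So rirvi → riibrvi.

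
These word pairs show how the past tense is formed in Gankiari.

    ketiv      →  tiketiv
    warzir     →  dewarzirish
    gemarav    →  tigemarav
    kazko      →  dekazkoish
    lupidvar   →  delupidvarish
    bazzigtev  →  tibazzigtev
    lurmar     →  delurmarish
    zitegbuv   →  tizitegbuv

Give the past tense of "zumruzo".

ketiv and warzir both have last vowel 'i' yet inflect differently (tiketiv, dewarzirish), so the last vowel is not what conditions the rule; the final letter is.
"zumruzo" ends in -o. The one such stem in the data (kazko → dekazkoish) adds de- … -ish around the stem, so the same rule applies.
So zumruzo → dezumruzoish.

dezumruzoish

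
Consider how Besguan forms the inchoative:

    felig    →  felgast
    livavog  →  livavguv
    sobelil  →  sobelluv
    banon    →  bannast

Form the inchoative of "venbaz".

felig and livavog both end in -g yet inflect differently (felgast, livavguv), so the final letter is not what conditions the rule; the number of vowels is.
"venbaz" has 2 vowels. The stems with 2 vowels (felig → felgast, banon → bannast) delete the last vowel and add -ast.
So venbaz → venbzast.

venbzast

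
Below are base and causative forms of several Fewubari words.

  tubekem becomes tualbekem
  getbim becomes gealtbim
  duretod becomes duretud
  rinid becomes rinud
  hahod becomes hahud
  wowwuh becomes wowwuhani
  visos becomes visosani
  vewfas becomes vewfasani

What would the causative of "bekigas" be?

bekigasani

getbim and rinid both have last vowel 'i' yet inflect differently (gealtbim, rinud), so the last vowel is not what conditions the rule; the final letter is.
"bekigas" ends in -s. The stems ending in -s (visos → visosani, vewfas → vewfasani) add -ani.
The other patterns: stems ending in -m insert -al- after the first vowel; stems ending in -d change the last vowel to 'u'.
So bekigas → bekigasani.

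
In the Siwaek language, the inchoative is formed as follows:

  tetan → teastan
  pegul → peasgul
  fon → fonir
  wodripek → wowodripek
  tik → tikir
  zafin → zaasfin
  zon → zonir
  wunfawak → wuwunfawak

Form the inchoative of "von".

vonir

"von" has 1 vowel. The stems with 1 vowel (tik → tikir, fon → fonir, zon → zonir) add -ir.
The other patterns: stems with 2 vowels insert -as- after the first vowel; stems with 3 vowels repeat the first consonant+vowel as a prefix.
So von → vonir.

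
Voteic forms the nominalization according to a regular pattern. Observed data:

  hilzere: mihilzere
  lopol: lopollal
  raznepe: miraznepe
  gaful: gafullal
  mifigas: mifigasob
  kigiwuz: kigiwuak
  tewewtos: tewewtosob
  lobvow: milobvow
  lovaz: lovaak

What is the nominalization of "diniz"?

"diniz" ends in -z. The stems ending in -z (kigiwuz → kigiwuak, lovaz → lovaak) drop the final letter and add -ak.
So diniz → diniak.

diniak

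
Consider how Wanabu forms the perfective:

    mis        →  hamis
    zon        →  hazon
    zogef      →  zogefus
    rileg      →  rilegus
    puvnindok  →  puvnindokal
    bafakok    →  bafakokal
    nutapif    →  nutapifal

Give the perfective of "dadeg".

dadegus

zogef and nutapif both end in -f yet inflect differently (zogefus, nutapifal), so the final letter is not what conditions the rule; the number of vowels is.
"dadeg" has 2 vowels. The stems with 2 vowels (zogef → zogefus, rileg → rilegus) add -us.
So dadeg → dadegus.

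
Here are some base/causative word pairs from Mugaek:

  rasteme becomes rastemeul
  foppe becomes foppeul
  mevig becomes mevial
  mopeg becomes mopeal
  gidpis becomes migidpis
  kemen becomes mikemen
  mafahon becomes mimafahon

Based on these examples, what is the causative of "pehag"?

pehaal

rasteme and mopeg both have last vowel 'e' yet inflect differently (rastemeul, mopeal), so the last vowel is not what conditions the rule; the final letter is.
"pehag" ends in -g. The stems ending in -g (mevig → mevial, mopeg → mopeal) drop the final letter and add -al.
The other patterns: stems ending in -e add -ul; stems ending in -n or -s add the prefix mi-.
So pehag → pehaal.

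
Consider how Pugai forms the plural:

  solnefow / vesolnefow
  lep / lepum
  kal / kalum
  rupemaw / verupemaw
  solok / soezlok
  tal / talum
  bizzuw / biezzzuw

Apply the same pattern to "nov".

novum

bizzuw and rupemaw both end in -w yet inflect differently (biezzzuw, verupemaw), so the final letter is not what conditions the rule; the number of vowels is.
"nov" has 1 vowel. The stems with 1 vowel (lep → lepum, tal → talum, kal → kalum) add -um.
So nov → novum.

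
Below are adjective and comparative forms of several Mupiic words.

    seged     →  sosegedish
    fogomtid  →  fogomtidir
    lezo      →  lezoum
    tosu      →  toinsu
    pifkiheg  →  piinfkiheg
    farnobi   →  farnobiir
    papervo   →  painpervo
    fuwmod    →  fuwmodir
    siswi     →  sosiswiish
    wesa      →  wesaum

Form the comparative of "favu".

favuir

seged and fuwmod both end in -d yet inflect differently (sosegedish, fuwmodir), so the final letter is not what conditions the rule; the first letter is.
"favu" begins with f-. The stems beginning with f- (fuwmod → fuwmodir, fogomtid → fogomtidir, farnobi → farnobiir) add -ir.
The other patterns: stems beginning with l- or w- add -um; stems beginning with s- add so- … -ish around the stem; stems beginning with p- or t- insert -in- after the first vowel.
So favu → favuir.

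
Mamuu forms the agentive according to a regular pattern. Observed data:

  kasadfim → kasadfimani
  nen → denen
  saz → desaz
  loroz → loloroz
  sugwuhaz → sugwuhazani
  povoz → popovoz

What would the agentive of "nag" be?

denag

"nag" has 1 vowel. The stems with 1 vowel (nen → denen, saz → desaz) add the prefix de-.
The other patterns: stems with 2 vowels repeat the first consonant+vowel as a prefix; stems with 3 vowels add -ani.
So nag → denag.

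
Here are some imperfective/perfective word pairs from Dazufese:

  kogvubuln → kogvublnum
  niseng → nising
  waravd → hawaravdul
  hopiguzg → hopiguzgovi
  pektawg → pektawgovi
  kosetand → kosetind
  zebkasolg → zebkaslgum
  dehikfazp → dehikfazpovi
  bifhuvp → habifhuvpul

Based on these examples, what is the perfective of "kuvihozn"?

kosetand and waravd both end in -d yet inflect differently (kosetind, hawaravdul), so the final letter is not what conditions the rule; the second-to-last letter is.
"kuvihozn" has second-to-last letter 'z'. The stems whose second-to-last letter is 'z' (dehikfazp → dehikfazpovi, hopiguzg → hopiguzgovi) add -ovi.
The other patterns: stems whose second-to-last letter is 'n' change the last vowel to 'i'; stems whose second-to-last letter is 'v' add ha- … -ul around the stem; stems whose second-to-last letter is 'l' delete the last vowel and add -um.
So kuvihozn → kuvihoznovi.

kuvihoznovi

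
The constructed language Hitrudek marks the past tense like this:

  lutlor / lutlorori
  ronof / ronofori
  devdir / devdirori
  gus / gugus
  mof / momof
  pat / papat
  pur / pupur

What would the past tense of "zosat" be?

"zosat" has 2 vowels. The stems with 2 vowels (lutlor → lutlorori, ronof → ronofori, devdir → devdirori) add -ori.
The other pattern: stems with 1 vowel repeat the first consonant+vowel as a prefix.
So zosat → zosatori.

zosatori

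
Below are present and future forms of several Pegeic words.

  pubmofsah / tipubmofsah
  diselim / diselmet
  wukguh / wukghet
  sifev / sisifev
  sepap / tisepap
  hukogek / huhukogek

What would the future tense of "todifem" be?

"todifem" has last vowel 'e'. The stems whose last vowel is 'e' (hukogek → huhukogek, sifev → sisifev) repeat the first consonant+vowel as a prefix.
So todifem → totodifem.

totodifem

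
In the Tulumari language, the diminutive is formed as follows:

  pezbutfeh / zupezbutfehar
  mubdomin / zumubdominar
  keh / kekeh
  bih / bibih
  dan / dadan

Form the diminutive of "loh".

pezbutfeh and keh both end in -h yet inflect differently (zupezbutfehar, kekeh), so the final letter is not what conditions the rule; the number of vowels is.
"loh" has 1 vowel. The stems with 1 vowel (keh → kekeh, bih → bibih, dan → dadan) repeat the first consonant+vowel as a prefix.
The other pattern: stems with 3 vowels add zu- … -ar around the stem.
So loh → loloh.

loloh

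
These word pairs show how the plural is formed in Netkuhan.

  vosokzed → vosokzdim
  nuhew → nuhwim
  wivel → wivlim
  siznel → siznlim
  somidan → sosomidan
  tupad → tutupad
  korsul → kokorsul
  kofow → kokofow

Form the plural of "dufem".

dufmim

vosokzed and tupad both end in -d yet inflect differently (vosokzdim, tutupad), so the final letter is not what conditions the rule; the last vowel is.
"dufem" has last vowel 'e'. The stems whose last vowel is 'e' (vosokzed → vosokzdim, nuhew → nuhwim, wivel → wivlim) delete the last vowel and add -im.
The other pattern: stems whose last vowel is 'a', 'o' or 'u' repeat the first consonant+vowel as a prefix.
So dufem → dufmim.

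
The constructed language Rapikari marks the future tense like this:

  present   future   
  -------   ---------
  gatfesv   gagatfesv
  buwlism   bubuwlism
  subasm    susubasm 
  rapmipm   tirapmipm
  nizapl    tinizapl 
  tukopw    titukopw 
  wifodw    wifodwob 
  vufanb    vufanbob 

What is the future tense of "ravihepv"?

buwlism and rapmipm both end in -m yet inflect differently (bubuwlism, tirapmipm), so the final letter is not what conditions the rule; the second-to-last letter is.
"ravihepv" has second-to-last letter 'p'. The stems whose second-to-last letter is 'p' (rapmipm → tirapmipm, nizapl → tinizapl, tukopw → titukopw) add the prefix ti-.
So ravihepv → tiravihepv.

tiravihepv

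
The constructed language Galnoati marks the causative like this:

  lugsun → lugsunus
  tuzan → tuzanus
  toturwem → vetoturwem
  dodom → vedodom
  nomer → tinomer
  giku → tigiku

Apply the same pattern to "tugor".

titugor

toturwem and nomer both have last vowel 'e' yet inflect differently (vetoturwem, tinomer), so the last vowel is not what conditions the rule; the final letter is.
"tugor" ends in -r. The one such stem in the data (nomer → tinomer) adds the prefix ti-, so the same rule applies.
The other patterns: stems ending in -n add -us; stems ending in -m add the prefix ve-.
So tugor → titugor.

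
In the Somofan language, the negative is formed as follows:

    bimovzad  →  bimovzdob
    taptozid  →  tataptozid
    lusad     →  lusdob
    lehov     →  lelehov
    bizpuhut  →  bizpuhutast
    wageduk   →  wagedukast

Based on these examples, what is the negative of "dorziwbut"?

dorziwbutast

"dorziwbut" has last vowel 'u'. The stems whose last vowel is 'u' (wageduk → wagedukast, bizpuhut → bizpuhutast) add -ast.
So dorziwbut → dorziwbutast.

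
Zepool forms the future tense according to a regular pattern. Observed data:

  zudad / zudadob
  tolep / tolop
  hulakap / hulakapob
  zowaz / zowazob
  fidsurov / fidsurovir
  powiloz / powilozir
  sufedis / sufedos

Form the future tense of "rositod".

hulakap and tolep both end in -p yet inflect differently (hulakapob, tolop), so the final letter is not what conditions the rule; the last vowel is.
"rositod" has last vowel 'o'. The stems whose last vowel is 'o' (powiloz → powilozir, fidsurov → fidsurovir) add -ir.
The other patterns: stems whose last vowel is 'a' add -ob; stems whose last vowel is 'e' or 'i' change the last vowel to 'o'.
So rositod → rositodir.

rositodir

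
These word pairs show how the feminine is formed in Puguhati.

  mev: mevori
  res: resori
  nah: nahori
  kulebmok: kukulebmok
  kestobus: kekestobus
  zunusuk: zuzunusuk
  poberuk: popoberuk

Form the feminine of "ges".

gesori

"ges" has 1 vowel. The stems with 1 vowel (mev → mevori, res → resori, nah → nahori) add -ori.
The other pattern: stems with 3 vowels repeat the first consonant+vowel as a prefix.
So ges → gesori.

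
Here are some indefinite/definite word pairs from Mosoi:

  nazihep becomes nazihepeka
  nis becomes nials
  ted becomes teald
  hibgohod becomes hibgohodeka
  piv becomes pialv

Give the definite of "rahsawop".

ted and hibgohod both end in -d yet inflect differently (teald, hibgohodeka), so the final letter is not what conditions the rule; the number of vowels is.
"rahsawop" has 3 vowels. The stems with 3 vowels (nazihep → nazihepeka, hibgohod → hibgohodeka) add -eka.
The other pattern: stems with 1 vowel insert -al- after the first vowel.
So rahsawop → rahsawopeka.

rahsawopeka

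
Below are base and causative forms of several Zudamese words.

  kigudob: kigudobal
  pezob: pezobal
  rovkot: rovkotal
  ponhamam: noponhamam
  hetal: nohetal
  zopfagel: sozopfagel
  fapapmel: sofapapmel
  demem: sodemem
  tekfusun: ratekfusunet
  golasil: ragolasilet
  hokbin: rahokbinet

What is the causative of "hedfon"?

hedfonal

hetal and zopfagel both end in -l yet inflect differently (nohetal, sozopfagel), so the final letter is not what conditions the rule; the last vowel is.
"hedfon" has last vowel 'o'. The stems whose last vowel is 'o' (kigudob → kigudobal, pezob → pezobal, rovkot → rovkotal) add -al.
The other patterns: stems whose last vowel is 'a' add the prefix no-; stems whose last vowel is 'e' add the prefix so-; stems whose last vowel is 'i' or 'u' add ra- … -et around the stem.
So hedfon → hedfonal.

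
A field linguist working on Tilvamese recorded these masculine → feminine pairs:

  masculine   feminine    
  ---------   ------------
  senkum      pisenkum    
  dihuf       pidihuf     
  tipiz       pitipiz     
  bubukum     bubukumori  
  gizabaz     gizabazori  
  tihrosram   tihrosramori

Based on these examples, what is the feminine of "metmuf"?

senkum and bubukum both end in -m yet inflect differently (pisenkum, bubukumori), so the final letter is not what conditions the rule; the number of vowels is.
"metmuf" has 2 vowels. The stems with 2 vowels (senkum → pisenkum, dihuf → pidihuf, tipiz → pitipiz) add the prefix pi-.
The other pattern: stems with 3 vowels add -ori.
So metmuf → pimetmuf.

pimetmuf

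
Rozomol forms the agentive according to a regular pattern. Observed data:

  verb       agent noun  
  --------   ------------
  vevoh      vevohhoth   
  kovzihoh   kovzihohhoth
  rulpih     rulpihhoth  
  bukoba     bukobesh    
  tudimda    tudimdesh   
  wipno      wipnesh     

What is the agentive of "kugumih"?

vevoh and wipno both have last vowel 'o' yet inflect differently (vevohhoth, wipnesh), so the last vowel is not what conditions the rule; whether the stem ends in a vowel or a consonant is.
"kugumih" ends in a consonant. The stems ending in a consonant (vevoh → vevohhoth, kovzihoh → kovzihohhoth, rulpih → rulpihhoth) double the final consonant and add -oth.
The other pattern: stems ending in a vowel drop the final letter and add -esh.
So kugumih → kugumihhoth.

kugumihhoth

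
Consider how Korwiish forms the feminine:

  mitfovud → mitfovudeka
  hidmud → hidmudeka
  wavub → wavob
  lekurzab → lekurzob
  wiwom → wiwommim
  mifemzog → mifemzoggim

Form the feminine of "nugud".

nugudeka

mitfovud and wavub both have last vowel 'u' yet inflect differently (mitfovudeka, wavob), so the last vowel is not what conditions the rule; the final letter is.
"nugud" ends in -d. The stems ending in -d (mitfovud → mitfovudeka, hidmud → hidmudeka) add -eka.
The other patterns: stems ending in -b change the last vowel to 'o'; stems ending in -g or -m double the final consonant and add -im.
So nugud → nugudeka.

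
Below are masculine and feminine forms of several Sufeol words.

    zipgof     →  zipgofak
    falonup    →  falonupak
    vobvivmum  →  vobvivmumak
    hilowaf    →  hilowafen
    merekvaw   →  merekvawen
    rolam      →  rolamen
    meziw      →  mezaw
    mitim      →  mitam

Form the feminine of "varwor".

"varwor" has last vowel 'o'. The one such stem in the data (zipgof → zipgofak) adds -ak, so the same rule applies.
The other patterns: stems whose last vowel is 'a' add -en; stems whose last vowel is 'i' change the last vowel to 'a'.
So varwor → varworak.

varworak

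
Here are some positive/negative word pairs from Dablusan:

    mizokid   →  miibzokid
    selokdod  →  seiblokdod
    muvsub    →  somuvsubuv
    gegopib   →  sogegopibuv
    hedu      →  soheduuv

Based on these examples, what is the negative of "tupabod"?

tuibpabod

mizokid and gegopib both have last vowel 'i' yet inflect differently (miibzokid, sogegopibuv), so the last vowel is not what conditions the rule; the final letter is.
"tupabod" ends in -d. The stems ending in -d (mizokid → miibzokid, selokdod → seiblokdod) insert -ib- after the first vowel.
The other pattern: stems ending in -b or -u add so- … -uv around the stem.
So tupabod → tuibpabod.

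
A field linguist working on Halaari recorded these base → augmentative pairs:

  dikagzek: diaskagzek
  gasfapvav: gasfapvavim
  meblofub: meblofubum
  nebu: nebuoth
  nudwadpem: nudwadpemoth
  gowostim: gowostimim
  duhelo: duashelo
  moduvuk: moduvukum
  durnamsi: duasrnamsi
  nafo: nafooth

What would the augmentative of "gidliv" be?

gidlivim

gowostim and nudwadpem both end in -m yet inflect differently (gowostimim, nudwadpemoth), so the final letter is not what conditions the rule; the first letter is.
"gidliv" begins with g-. The stems beginning with g- (gasfapvav → gasfapvavim, gowostim → gowostimim) add -im.
So gidliv → gidlivim.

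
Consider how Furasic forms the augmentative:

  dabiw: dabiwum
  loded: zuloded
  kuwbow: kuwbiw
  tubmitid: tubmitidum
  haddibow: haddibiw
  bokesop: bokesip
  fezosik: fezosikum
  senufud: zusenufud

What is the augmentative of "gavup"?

dabiw and kuwbow both end in -w yet inflect differently (dabiwum, kuwbiw), so the final letter is not what conditions the rule; the last vowel is.
"gavup" has last vowel 'u'. The one such stem in the data (senufud → zusenufud) adds the prefix zu-, so the same rule applies.
So gavup → zugavup.

zugavup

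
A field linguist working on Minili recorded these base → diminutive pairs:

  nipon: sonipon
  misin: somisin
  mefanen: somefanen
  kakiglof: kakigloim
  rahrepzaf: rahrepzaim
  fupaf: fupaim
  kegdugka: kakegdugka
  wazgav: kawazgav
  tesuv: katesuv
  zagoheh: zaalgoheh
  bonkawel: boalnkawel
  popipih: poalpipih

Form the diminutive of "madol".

nipon and kakiglof both have last vowel 'o' yet inflect differently (sonipon, kakigloim), so the last vowel is not what conditions the rule; the final letter is.
"madol" ends in -l. The one such stem in the data (bonkawel → boalnkawel) inserts -al- after the first vowel (as do zagoheh, popipih), so the same rule applies.
So madol → maaldol.

maaldol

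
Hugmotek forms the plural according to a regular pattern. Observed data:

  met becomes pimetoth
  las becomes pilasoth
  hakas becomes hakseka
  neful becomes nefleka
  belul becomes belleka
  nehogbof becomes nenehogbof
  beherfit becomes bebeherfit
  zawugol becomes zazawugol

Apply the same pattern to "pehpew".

las and hakas both end in -s yet inflect differently (pilasoth, hakseka), so the final letter is not what conditions the rule; the number of vowels is.
"pehpew" has 2 vowels. The stems with 2 vowels (hakas → hakseka, neful → nefleka, belul → belleka) delete the last vowel and add -eka.
So pehpew → pehpweka.

pehpweka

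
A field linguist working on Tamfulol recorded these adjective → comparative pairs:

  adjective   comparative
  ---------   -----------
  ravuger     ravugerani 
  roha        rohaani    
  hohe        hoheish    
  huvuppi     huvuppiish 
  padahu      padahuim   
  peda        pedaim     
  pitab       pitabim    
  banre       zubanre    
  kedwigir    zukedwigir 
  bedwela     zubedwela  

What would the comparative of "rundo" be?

rundoani

roha and peda both end in -a yet inflect differently (rohaani, pedaim), so the final letter is not what conditions the rule; the first letter is.
"rundo" begins with r-. The stems beginning with r- (ravuger → ravugerani, roha → rohaani) add -ani.
The other patterns: stems beginning with h- add -ish; stems beginning with p- add -im; stems beginning with b- or k- add the prefix zu-.
So rundo → rundoani.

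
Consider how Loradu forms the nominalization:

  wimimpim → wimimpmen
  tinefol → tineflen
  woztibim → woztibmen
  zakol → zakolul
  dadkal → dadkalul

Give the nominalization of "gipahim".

tinefol and zakol both end in -l yet inflect differently (tineflen, zakolul), so the final letter is not what conditions the rule; the number of vowels is.
"gipahim" has 3 vowels. The stems with 3 vowels (wimimpim → wimimpmen, tinefol → tineflen, woztibim → woztibmen) delete the last vowel and add -en.
The other pattern: stems with 2 vowels add -ul.
So gipahim → gipahmen.

gipahmen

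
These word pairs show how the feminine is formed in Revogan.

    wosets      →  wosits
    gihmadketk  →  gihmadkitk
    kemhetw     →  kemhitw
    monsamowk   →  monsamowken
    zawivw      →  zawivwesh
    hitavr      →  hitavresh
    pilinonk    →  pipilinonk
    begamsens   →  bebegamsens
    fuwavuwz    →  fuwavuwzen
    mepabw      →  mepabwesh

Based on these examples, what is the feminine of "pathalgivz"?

gihmadketk and pilinonk both end in -k yet inflect differently (gihmadkitk, pipilinonk), so the final letter is not what conditions the rule; the second-to-last letter is.
"pathalgivz" has second-to-last letter 'v'. The stems whose second-to-last letter is 'v' (zawivw → zawivwesh, hitavr → hitavresh) add -esh.
So pathalgivz → pathalgivzesh.

pathalgivzesh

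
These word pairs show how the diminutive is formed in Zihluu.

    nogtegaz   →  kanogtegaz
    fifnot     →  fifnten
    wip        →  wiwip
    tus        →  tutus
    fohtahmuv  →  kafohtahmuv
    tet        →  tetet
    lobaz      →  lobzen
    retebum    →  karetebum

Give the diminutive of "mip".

mimip

tet and fifnot both end in -t yet inflect differently (tetet, fifnten), so the final letter is not what conditions the rule; the number of vowels is.
"mip" has 1 vowel. The stems with 1 vowel (tet → tetet, wip → wiwip, tus → tutus) repeat the first consonant+vowel as a prefix.
So mip → mimip.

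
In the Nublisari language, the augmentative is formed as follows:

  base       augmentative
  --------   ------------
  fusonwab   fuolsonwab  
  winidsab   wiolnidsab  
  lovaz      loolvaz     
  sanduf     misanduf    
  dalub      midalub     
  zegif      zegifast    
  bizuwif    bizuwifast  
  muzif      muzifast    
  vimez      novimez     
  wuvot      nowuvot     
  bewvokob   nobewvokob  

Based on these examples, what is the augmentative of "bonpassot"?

fusonwab and dalub both end in -b yet inflect differently (fuolsonwab, midalub), so the final letter is not what conditions the rule; the last vowel is.
"bonpassot" has last vowel 'o'. The stems whose last vowel is 'o' (wuvot → nowuvot, bewvokob → nobewvokob) add the prefix no-.
So bonpassot → nobonpassot.

nobonpassot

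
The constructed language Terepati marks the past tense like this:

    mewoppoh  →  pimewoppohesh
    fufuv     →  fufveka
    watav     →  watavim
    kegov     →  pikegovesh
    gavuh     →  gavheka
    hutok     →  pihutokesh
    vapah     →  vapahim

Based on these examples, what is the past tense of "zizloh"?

"zizloh" has last vowel 'o'. The stems whose last vowel is 'o' (mewoppoh → pimewoppohesh, hutok → pihutokesh, kegov → pikegovesh) add pi- … -esh around the stem.
So zizloh → pizizlohesh.

pizizlohesh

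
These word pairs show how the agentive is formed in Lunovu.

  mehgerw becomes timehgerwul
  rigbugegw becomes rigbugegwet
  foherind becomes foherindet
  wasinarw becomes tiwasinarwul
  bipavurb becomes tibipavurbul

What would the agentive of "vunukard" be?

wasinarw and rigbugegw both end in -w yet inflect differently (tiwasinarwul, rigbugegwet), so the final letter is not what conditions the rule; the second-to-last letter is.
"vunukard" has second-to-last letter 'r'. The stems whose second-to-last letter is 'r' (bipavurb → tibipavurbul, wasinarw → tiwasinarwul, mehgerw → timehgerwul) add ti- … -ul around the stem.
The other pattern: stems whose second-to-last letter is 'g' or 'n' add -et.
So vunukard → tivunukardul.

tivunukardul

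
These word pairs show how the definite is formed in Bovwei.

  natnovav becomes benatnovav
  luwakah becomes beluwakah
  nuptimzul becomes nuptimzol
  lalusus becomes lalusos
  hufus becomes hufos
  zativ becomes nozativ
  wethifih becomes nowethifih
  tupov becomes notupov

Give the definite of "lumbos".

natnovav and zativ both end in -v yet inflect differently (benatnovav, nozativ), so the final letter is not what conditions the rule; the last vowel is.
"lumbos" has last vowel 'o'. The one such stem in the data (tupov → notupov) adds the prefix no-, so the same rule applies.
So lumbos → nolumbos.

nolumbos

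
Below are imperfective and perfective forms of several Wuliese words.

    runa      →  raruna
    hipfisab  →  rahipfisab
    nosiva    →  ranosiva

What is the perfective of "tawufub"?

ratawufub

Every pair shown (runa → raruna, hipfisab → rahipfisab, nosiva → ranosiva) follows the same rule: add the prefix ra-.
So tawufub → ratawufub.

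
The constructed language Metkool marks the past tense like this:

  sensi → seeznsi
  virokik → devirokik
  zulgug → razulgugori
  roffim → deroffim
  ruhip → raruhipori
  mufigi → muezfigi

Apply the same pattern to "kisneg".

mufigi and ruhip both have last vowel 'i' yet inflect differently (muezfigi, raruhipori), so the last vowel is not what conditions the rule; the final letter is.
"kisneg" ends in -g. The one such stem in the data (zulgug → razulgugori) adds ra- … -ori around the stem, so the same rule applies.
So kisneg → rakisnegori.

rakisnegori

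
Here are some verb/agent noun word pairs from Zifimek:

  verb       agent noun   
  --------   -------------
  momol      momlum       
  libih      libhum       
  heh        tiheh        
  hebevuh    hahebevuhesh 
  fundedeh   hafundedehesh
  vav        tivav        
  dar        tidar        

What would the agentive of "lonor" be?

lonrum

"lonor" has 2 vowels. The stems with 2 vowels (momol → momlum, libih → libhum) delete the last vowel and add -um.
So lonor → lonrum.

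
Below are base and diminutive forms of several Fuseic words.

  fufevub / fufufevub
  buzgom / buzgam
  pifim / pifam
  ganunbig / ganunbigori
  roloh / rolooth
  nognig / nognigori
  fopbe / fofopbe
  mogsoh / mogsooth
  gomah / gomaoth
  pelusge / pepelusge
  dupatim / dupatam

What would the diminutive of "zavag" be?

ganunbig and pifim both have last vowel 'i' yet inflect differently (ganunbigori, pifam), so the last vowel is not what conditions the rule; the final letter is.
"zavag" ends in -g. The stems ending in -g (ganunbig → ganunbigori, nognig → nognigori) add -ori.
So zavag → zavagori.

zavagori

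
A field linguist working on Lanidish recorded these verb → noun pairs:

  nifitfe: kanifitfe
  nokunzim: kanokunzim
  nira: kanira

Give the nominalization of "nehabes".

Every pair shown (nifitfe → kanifitfe, nokunzim → kanokunzim, nira → kanira) follows the same rule: add the prefix ka-.
So nehabes → kanehabes.

kanehabes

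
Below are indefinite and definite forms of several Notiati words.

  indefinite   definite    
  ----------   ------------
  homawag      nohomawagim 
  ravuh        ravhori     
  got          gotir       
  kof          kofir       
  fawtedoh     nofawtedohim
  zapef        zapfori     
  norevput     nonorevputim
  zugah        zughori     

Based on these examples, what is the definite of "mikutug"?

nomikutugim

"mikutug" has 3 vowels. The stems with 3 vowels (homawag → nohomawagim, norevput → nonorevputim, fawtedoh → nofawtedohim) add no- … -im around the stem.
So mikutug → nomikutugim.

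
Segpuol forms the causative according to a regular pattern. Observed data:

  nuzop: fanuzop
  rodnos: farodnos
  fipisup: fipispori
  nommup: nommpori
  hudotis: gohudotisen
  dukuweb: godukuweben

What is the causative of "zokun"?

zoknori

"zokun" has last vowel 'u'. The stems whose last vowel is 'u' (fipisup → fipispori, nommup → nommpori) delete the last vowel and add -ori.
So zokun → zoknori.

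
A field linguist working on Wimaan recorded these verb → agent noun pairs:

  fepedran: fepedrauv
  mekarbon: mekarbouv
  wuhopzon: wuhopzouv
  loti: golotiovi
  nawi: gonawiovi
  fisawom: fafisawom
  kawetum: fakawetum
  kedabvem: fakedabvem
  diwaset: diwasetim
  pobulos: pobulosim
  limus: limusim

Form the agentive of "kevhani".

"kevhani" ends in -i. The stems ending in -i (loti → golotiovi, nawi → gonawiovi) add go- … -ovi around the stem.
So kevhani → gokevhaniovi.

gokevhaniovi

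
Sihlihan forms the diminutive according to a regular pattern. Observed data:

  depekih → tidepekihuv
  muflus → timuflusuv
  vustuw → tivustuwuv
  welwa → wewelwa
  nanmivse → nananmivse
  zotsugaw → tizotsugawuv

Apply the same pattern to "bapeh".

tibapehuv

"bapeh" ends in a consonant. The stems ending in a consonant (depekih → tidepekihuv, vustuw → tivustuwuv, zotsugaw → tizotsugawuv) add ti- … -uv around the stem.
So bapeh → tibapehuv.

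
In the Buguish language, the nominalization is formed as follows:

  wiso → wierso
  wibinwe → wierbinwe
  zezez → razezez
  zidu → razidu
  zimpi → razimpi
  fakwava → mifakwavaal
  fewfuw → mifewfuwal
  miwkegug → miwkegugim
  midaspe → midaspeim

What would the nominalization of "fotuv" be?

"fotuv" begins with f-. The stems beginning with f- (fakwava → mifakwavaal, fewfuw → mifewfuwal) add mi- … -al around the stem.
The other patterns: stems beginning with w- insert -er- after the first vowel; stems beginning with z- add the prefix ra-; stems beginning with m- add -im.
So fotuv → mifotuval.

mifotuval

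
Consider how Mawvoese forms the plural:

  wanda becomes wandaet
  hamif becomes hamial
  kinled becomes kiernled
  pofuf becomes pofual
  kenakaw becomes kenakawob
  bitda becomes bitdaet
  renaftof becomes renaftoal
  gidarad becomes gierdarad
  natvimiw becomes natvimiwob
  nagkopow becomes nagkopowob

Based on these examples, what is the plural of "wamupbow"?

wamupbowob

hamif and natvimiw both have last vowel 'i' yet inflect differently (hamial, natvimiwob), so the last vowel is not what conditions the rule; the final letter is.
"wamupbow" ends in -w. The stems ending in -w (natvimiw → natvimiwob, nagkopow → nagkopowob, kenakaw → kenakawob) add -ob.
The other patterns: stems ending in -a add -et; stems ending in -f drop the final letter and add -al; stems ending in -d insert -er- after the first vowel.
So wamupbow → wamupbowob.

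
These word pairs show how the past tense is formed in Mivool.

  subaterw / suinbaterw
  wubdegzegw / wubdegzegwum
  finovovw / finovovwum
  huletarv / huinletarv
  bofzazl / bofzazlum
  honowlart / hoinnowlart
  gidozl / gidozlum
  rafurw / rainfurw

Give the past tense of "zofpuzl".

zofpuzlum

rafurw and wubdegzegw both end in -w yet inflect differently (rainfurw, wubdegzegwum), so the final letter is not what conditions the rule; the second-to-last letter is.
"zofpuzl" has second-to-last letter 'z'. The stems whose second-to-last letter is 'z' (bofzazl → bofzazlum, gidozl → gidozlum) add -um.
So zofpuzl → zofpuzlum.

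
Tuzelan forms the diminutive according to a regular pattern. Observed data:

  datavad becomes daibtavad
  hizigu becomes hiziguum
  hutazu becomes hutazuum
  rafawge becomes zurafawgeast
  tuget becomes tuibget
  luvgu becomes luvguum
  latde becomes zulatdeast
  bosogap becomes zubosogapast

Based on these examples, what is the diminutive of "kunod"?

"kunod" ends in -d. The one such stem in the data (datavad → daibtavad) inserts -ib- after the first vowel (as does tuget), so the same rule applies.
The other patterns: stems ending in -e or -p add zu- … -ast around the stem; stems ending in -u add -um.
So kunod → kuibnod.

kuibnod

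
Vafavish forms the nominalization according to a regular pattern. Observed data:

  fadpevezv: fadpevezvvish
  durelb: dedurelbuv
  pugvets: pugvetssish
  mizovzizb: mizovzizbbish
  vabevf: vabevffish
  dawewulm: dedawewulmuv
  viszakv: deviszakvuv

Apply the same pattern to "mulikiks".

demulikiksuv

durelb and mizovzizb both end in -b yet inflect differently (dedurelbuv, mizovzizbbish), so the final letter is not what conditions the rule; the second-to-last letter is.
"mulikiks" has second-to-last letter 'k'. The one such stem in the data (viszakv → deviszakvuv) adds de- … -uv around the stem, so the same rule applies.
So mulikiks → demulikiksuv.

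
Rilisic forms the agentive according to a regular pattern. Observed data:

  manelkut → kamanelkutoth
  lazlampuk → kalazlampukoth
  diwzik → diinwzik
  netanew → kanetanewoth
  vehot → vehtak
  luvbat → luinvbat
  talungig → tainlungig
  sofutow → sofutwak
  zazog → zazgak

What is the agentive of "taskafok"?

taskafkak

luvbat and vehot both end in -t yet inflect differently (luinvbat, vehtak), so the final letter is not what conditions the rule; the last vowel is.
"taskafok" has last vowel 'o'. The stems whose last vowel is 'o' (sofutow → sofutwak, vehot → vehtak, zazog → zazgak) delete the last vowel and add -ak.
So taskafok → taskafkak.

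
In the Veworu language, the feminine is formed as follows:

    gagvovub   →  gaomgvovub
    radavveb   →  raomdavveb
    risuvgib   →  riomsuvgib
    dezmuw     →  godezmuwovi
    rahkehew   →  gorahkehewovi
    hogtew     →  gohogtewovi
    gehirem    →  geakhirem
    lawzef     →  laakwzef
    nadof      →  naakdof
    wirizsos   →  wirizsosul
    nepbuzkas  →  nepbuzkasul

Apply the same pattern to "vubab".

vuombab

gagvovub and dezmuw both have last vowel 'u' yet inflect differently (gaomgvovub, godezmuwovi), so the last vowel is not what conditions the rule; the final letter is.
"vubab" ends in -b. The stems ending in -b (gagvovub → gaomgvovub, radavveb → raomdavveb, risuvgib → riomsuvgib) insert -om- after the first vowel.
So vubab → vuombab.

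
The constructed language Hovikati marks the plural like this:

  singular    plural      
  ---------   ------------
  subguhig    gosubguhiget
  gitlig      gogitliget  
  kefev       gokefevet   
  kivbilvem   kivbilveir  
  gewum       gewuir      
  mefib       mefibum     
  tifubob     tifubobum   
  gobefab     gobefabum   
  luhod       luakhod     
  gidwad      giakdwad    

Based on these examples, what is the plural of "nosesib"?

kefev and kivbilvem both have last vowel 'e' yet inflect differently (gokefevet, kivbilveir), so the last vowel is not what conditions the rule; the final letter is.
"nosesib" ends in -b. The stems ending in -b (mefib → mefibum, tifubob → tifubobum, gobefab → gobefabum) add -um.
So nosesib → nosesibum.

nosesibum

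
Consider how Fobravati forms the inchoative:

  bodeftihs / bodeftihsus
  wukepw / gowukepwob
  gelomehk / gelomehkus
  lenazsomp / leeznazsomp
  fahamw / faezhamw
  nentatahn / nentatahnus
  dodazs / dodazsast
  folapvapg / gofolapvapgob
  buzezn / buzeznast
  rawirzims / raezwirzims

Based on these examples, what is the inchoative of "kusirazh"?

rawirzims and dodazs both end in -s yet inflect differently (raezwirzims, dodazsast), so the final letter is not what conditions the rule; the second-to-last letter is.
"kusirazh" has second-to-last letter 'z'. The stems whose second-to-last letter is 'z' (dodazs → dodazsast, buzezn → buzeznast) add -ast.
So kusirazh → kusirazhast.

kusirazhast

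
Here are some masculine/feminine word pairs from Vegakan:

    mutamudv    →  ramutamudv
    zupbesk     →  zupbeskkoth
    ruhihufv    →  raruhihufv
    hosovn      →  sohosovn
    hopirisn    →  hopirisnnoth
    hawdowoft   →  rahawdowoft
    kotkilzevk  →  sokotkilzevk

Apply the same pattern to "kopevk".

kotkilzevk and zupbesk both end in -k yet inflect differently (sokotkilzevk, zupbeskkoth), so the final letter is not what conditions the rule; the second-to-last letter is.
"kopevk" has second-to-last letter 'v'. The stems whose second-to-last letter is 'v' (hosovn → sohosovn, kotkilzevk → sokotkilzevk) add the prefix so-.
So kopevk → sokopevk.

sokopevk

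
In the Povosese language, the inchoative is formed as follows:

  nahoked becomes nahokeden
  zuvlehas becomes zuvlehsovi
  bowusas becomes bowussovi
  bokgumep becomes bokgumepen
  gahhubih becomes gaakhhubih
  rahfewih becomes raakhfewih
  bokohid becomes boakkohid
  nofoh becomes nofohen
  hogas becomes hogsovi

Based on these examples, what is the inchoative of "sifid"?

siakfid

bokohid and nahoked both end in -d yet inflect differently (boakkohid, nahokeden), so the final letter is not what conditions the rule; the last vowel is.
"sifid" has last vowel 'i'. The stems whose last vowel is 'i' (bokohid → boakkohid, rahfewih → raakhfewih, gahhubih → gaakhhubih) insert -ak- after the first vowel.
The other patterns: stems whose last vowel is 'a' delete the last vowel and add -ovi; stems whose last vowel is 'e' or 'o' add -en.
So sifid → siakfid.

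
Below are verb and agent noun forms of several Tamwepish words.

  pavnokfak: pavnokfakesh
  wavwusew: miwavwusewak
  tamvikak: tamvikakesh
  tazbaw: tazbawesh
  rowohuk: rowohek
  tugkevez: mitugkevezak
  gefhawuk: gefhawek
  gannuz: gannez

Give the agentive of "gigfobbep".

pavnokfak and gefhawuk both end in -k yet inflect differently (pavnokfakesh, gefhawek), so the final letter is not what conditions the rule; the last vowel is.
"gigfobbep" has last vowel 'e'. The stems whose last vowel is 'e' (wavwusew → miwavwusewak, tugkevez → mitugkevezak) add mi- … -ak around the stem.
So gigfobbep → migigfobbepak.

migigfobbepak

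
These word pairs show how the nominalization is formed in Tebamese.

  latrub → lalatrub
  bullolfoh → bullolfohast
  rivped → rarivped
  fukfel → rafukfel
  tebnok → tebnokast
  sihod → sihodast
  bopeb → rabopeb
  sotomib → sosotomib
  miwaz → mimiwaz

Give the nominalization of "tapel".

ratapel

"tapel" has last vowel 'e'. The stems whose last vowel is 'e' (rivped → rarivped, fukfel → rafukfel, bopeb → rabopeb) add the prefix ra-.
So tapel → ratapel.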